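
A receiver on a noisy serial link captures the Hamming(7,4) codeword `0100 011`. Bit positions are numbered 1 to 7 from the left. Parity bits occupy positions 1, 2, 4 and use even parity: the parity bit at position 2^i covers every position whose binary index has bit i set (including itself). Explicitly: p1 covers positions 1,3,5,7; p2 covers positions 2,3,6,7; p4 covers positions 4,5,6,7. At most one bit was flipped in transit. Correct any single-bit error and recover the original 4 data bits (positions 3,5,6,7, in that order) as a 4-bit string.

1011

s1: b1⊕b3⊕b5⊕b7 = 0⊕0⊕0⊕1 = 1
s2: b2⊕b3⊕b6⊕b7 = 1⊕0⊕1⊕1 = 1
s4: b4⊕b5⊕b6⊕b7 = 0⊕0⊕1⊕1 = 0
Syndrome (s4...s1) = 011 → position 3.
Flip bit 3: corrected codeword = 0110011
Data bits at positions 3,5,6,7: 1011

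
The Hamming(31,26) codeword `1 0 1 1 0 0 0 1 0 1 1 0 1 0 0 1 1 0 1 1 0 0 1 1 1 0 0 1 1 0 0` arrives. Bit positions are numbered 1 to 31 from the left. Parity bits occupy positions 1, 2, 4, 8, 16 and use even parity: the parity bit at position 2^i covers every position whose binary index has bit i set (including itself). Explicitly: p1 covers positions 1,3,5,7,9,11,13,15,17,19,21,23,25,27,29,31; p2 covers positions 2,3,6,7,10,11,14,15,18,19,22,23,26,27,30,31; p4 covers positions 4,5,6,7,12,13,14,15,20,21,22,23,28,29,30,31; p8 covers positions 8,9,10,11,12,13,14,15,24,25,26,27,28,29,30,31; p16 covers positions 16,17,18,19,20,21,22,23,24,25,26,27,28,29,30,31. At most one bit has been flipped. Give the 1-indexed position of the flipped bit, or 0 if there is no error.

19

s1: b1⊕b3⊕b5⊕b7⊕b9⊕b11⊕b13⊕b15⊕b17⊕b19⊕b21⊕b23⊕b25⊕b27⊕b29⊕b31 = 1⊕1⊕0⊕0⊕0⊕1⊕1⊕0⊕1⊕1⊕0⊕1⊕1⊕0⊕1⊕0 = 1
s2: b2⊕b3⊕b6⊕b7⊕b10⊕b11⊕b14⊕b15⊕b18⊕b19⊕b22⊕b23⊕b26⊕b27⊕b30⊕b31 = 0⊕1⊕0⊕0⊕1⊕1⊕0⊕0⊕0⊕1⊕0⊕1⊕0⊕0⊕0⊕0 = 1
s4: b4⊕b5⊕b6⊕b7⊕b12⊕b13⊕b14⊕b15⊕b20⊕b21⊕b22⊕b23⊕b28⊕b29⊕b30⊕b31 = 1⊕0⊕0⊕0⊕0⊕1⊕0⊕0⊕1⊕0⊕0⊕1⊕1⊕1⊕0⊕0 = 0
s8: b8⊕b9⊕b10⊕b11⊕b12⊕b13⊕b14⊕b15⊕b24⊕b25⊕b26⊕b27⊕b28⊕b29⊕b30⊕b31 = 1⊕0⊕1⊕1⊕0⊕1⊕0⊕0⊕1⊕1⊕0⊕0⊕1⊕1⊕0⊕0 = 0
s16: b16⊕b17⊕b18⊕b19⊕b20⊕b21⊕b22⊕b23⊕b24⊕b25⊕b26⊕b27⊕b28⊕b29⊕b30⊕b31 = 1⊕1⊕0⊕1⊕1⊕0⊕0⊕1⊕1⊕1⊕0⊕0⊕1⊕1⊕0⊕0 = 1
Syndrome (s16...s1) = 10011 → position 19.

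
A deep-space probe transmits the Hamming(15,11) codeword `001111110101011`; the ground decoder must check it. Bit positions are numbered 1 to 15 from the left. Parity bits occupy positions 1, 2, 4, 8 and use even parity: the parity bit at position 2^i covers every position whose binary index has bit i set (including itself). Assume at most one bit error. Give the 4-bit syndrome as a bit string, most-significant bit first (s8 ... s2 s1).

1100

s1: b1⊕b3⊕b5⊕b7⊕b9⊕b11⊕b13⊕b15 = 0⊕1⊕1⊕1⊕0⊕0⊕0⊕1 = 0
s2: b2⊕b3⊕b6⊕b7⊕b10⊕b11⊕b14⊕b15 = 0⊕1⊕1⊕1⊕1⊕0⊕1⊕1 = 0
s4: b4⊕b5⊕b6⊕b7⊕b12⊕b13⊕b14⊕b15 = 1⊕1⊕1⊕1⊕1⊕0⊕1⊕1 = 1
s8: b8⊕b9⊕b10⊕b11⊕b12⊕b13⊕b14⊕b15 = 1⊕0⊕1⊕0⊕1⊕0⊕1⊕1 = 1
Syndrome (s8...s1) = 1100 → position 12.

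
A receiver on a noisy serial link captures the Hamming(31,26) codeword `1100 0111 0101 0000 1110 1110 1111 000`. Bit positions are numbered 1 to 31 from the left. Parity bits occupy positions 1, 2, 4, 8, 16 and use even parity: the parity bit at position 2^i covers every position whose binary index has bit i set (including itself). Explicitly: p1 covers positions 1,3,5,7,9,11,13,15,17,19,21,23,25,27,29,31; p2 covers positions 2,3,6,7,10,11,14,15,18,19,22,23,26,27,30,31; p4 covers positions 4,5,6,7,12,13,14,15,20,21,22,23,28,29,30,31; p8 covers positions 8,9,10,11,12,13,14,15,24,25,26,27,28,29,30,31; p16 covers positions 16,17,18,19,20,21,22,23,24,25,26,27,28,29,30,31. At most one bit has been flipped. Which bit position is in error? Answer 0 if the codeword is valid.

12

s1: b1⊕b3⊕b5⊕b7⊕b9⊕b11⊕b13⊕b15⊕b17⊕b19⊕b21⊕b23⊕b25⊕b27⊕b29⊕b31 = 1⊕0⊕0⊕1⊕0⊕0⊕0⊕0⊕1⊕1⊕1⊕1⊕1⊕1⊕0⊕0 = 0
s2: b2⊕b3⊕b6⊕b7⊕b10⊕b11⊕b14⊕b15⊕b18⊕b19⊕b22⊕b23⊕b26⊕b27⊕b30⊕b31 = 1⊕0⊕1⊕1⊕1⊕0⊕0⊕0⊕1⊕1⊕1⊕1⊕1⊕1⊕0⊕0 = 0
s4: b4⊕b5⊕b6⊕b7⊕b12⊕b13⊕b14⊕b15⊕b20⊕b21⊕b22⊕b23⊕b28⊕b29⊕b30⊕b31 = 0⊕0⊕1⊕1⊕1⊕0⊕0⊕0⊕0⊕1⊕1⊕1⊕1⊕0⊕0⊕0 = 1
s8: b8⊕b9⊕b10⊕b11⊕b12⊕b13⊕b14⊕b15⊕b24⊕b25⊕b26⊕b27⊕b28⊕b29⊕b30⊕b31 = 1⊕0⊕1⊕0⊕1⊕0⊕0⊕0⊕0⊕1⊕1⊕1⊕1⊕0⊕0⊕0 = 1
s16: b16⊕b17⊕b18⊕b19⊕b20⊕b21⊕b22⊕b23⊕b24⊕b25⊕b26⊕b27⊕b28⊕b29⊕b30⊕b31 = 0⊕1⊕1⊕1⊕0⊕1⊕1⊕1⊕0⊕1⊕1⊕1⊕1⊕0⊕0⊕0 = 0
Syndrome (s16...s1) = 01100 → position 12.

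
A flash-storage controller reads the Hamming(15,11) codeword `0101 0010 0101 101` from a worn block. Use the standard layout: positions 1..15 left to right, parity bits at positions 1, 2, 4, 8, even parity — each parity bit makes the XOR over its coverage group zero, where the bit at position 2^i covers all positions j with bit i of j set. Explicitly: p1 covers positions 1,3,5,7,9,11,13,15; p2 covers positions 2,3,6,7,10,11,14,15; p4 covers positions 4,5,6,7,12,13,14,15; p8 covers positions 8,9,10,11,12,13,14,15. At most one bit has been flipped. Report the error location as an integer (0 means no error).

s1: b1⊕b3⊕b5⊕b7⊕b9⊕b11⊕b13⊕b15 = 0⊕0⊕0⊕1⊕0⊕0⊕1⊕1 = 1
s2: b2⊕b3⊕b6⊕b7⊕b10⊕b11⊕b14⊕b15 = 1⊕0⊕0⊕1⊕1⊕0⊕0⊕1 = 0
s4: b4⊕b5⊕b6⊕b7⊕b12⊕b13⊕b14⊕b15 = 1⊕0⊕0⊕1⊕1⊕1⊕0⊕1 = 1
s8: b8⊕b9⊕b10⊕b11⊕b12⊕b13⊕b14⊕b15 = 0⊕0⊕1⊕0⊕1⊕1⊕0⊕1 = 0
Syndrome (s8...s1) = 0101 → position 5.

5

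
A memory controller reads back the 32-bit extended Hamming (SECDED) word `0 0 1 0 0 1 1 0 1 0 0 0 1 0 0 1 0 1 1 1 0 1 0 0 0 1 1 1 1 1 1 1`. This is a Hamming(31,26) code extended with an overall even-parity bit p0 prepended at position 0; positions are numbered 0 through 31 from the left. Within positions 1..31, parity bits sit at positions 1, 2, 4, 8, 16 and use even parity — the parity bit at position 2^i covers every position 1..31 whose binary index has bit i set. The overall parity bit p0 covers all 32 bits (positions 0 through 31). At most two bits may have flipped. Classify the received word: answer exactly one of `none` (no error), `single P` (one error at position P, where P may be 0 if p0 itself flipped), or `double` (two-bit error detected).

s1: b1⊕b3⊕b5⊕b7⊕b9⊕b11⊕b13⊕b15⊕b17⊕b19⊕b21⊕b23⊕b25⊕b27⊕b29⊕b31 = 0⊕0⊕1⊕0⊕0⊕0⊕0⊕1⊕1⊕1⊕1⊕0⊕1⊕1⊕1⊕1 = 1
s2: b2⊕b3⊕b6⊕b7⊕b10⊕b11⊕b14⊕b15⊕b18⊕b19⊕b22⊕b23⊕b26⊕b27⊕b30⊕b31 = 1⊕0⊕1⊕0⊕0⊕0⊕0⊕1⊕1⊕1⊕0⊕0⊕1⊕1⊕1⊕1 = 1
s4: b4⊕b5⊕b6⊕b7⊕b12⊕b13⊕b14⊕b15⊕b20⊕b21⊕b22⊕b23⊕b28⊕b29⊕b30⊕b31 = 0⊕1⊕1⊕0⊕1⊕0⊕0⊕1⊕0⊕1⊕0⊕0⊕1⊕1⊕1⊕1 = 1
s8: b8⊕b9⊕b10⊕b11⊕b12⊕b13⊕b14⊕b15⊕b24⊕b25⊕b26⊕b27⊕b28⊕b29⊕b30⊕b31 = 1⊕0⊕0⊕0⊕1⊕0⊕0⊕1⊕0⊕1⊕1⊕1⊕1⊕1⊕1⊕1 = 0
s16: b16⊕b17⊕b18⊕b19⊕b20⊕b21⊕b22⊕b23⊕b24⊕b25⊕b26⊕b27⊕b28⊕b29⊕b30⊕b31 = 0⊕1⊕1⊕1⊕0⊕1⊕0⊕0⊕0⊕1⊕1⊕1⊕1⊕1⊕1⊕1 = 1
Syndrome (s16...s1) = 10111 → position 23.
Overall parity (XOR of all 32 bits, including p0): 0⊕0⊕1⊕0⊕0⊕1⊕1⊕0⊕1⊕0⊕0⊕0⊕1⊕0⊕0⊕1⊕0⊕1⊕1⊕1⊕0⊕1⊕0⊕0⊕0⊕1⊕1⊕1⊕1⊕1⊕1⊕1 = 1
Overall=1, syndrome position=23 → single-bit error at position 23.

single 23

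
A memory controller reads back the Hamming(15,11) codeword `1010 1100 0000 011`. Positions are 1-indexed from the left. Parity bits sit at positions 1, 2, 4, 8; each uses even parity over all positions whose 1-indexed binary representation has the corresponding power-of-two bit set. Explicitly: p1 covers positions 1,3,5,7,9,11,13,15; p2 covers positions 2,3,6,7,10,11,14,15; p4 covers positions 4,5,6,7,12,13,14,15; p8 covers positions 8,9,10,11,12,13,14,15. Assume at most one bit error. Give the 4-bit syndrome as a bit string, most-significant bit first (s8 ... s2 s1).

s1: b1⊕b3⊕b5⊕b7⊕b9⊕b11⊕b13⊕b15 = 1⊕1⊕1⊕0⊕0⊕0⊕0⊕1 = 0
s2: b2⊕b3⊕b6⊕b7⊕b10⊕b11⊕b14⊕b15 = 0⊕1⊕1⊕0⊕0⊕0⊕1⊕1 = 0
s4: b4⊕b5⊕b6⊕b7⊕b12⊕b13⊕b14⊕b15 = 0⊕1⊕1⊕0⊕0⊕0⊕1⊕1 = 0
s8: b8⊕b9⊕b10⊕b11⊕b12⊕b13⊕b14⊕b15 = 0⊕0⊕0⊕0⊕0⊕0⊕1⊕1 = 0
Syndrome (s8...s1) = 0000 → position 0 (no error).

0000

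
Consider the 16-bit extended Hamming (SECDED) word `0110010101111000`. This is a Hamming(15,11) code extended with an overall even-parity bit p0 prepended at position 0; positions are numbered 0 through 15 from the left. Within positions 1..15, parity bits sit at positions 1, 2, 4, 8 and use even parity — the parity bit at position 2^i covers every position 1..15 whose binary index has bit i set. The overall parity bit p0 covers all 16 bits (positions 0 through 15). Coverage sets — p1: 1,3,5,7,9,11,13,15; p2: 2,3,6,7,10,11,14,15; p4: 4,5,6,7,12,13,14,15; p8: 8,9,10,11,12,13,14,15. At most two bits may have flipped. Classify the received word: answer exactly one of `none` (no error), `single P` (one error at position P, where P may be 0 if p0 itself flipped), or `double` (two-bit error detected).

double

s1: b1⊕b3⊕b5⊕b7⊕b9⊕b11⊕b13⊕b15 = 1⊕0⊕1⊕1⊕1⊕1⊕0⊕0 = 1
s2: b2⊕b3⊕b6⊕b7⊕b10⊕b11⊕b14⊕b15 = 1⊕0⊕0⊕1⊕1⊕1⊕0⊕0 = 0
s4: b4⊕b5⊕b6⊕b7⊕b12⊕b13⊕b14⊕b15 = 0⊕1⊕0⊕1⊕1⊕0⊕0⊕0 = 1
s8: b8⊕b9⊕b10⊕b11⊕b12⊕b13⊕b14⊕b15 = 0⊕1⊕1⊕1⊕1⊕0⊕0⊕0 = 0
Syndrome (s8...s1) = 0101 → position 5.
Overall parity (XOR of all 16 bits, including p0): 0⊕1⊕1⊕0⊕0⊕1⊕0⊕1⊕0⊕1⊕1⊕1⊕1⊕0⊕0⊕0 = 0
Overall=0, syndrome position=5 → double-bit error detected (uncorrectable).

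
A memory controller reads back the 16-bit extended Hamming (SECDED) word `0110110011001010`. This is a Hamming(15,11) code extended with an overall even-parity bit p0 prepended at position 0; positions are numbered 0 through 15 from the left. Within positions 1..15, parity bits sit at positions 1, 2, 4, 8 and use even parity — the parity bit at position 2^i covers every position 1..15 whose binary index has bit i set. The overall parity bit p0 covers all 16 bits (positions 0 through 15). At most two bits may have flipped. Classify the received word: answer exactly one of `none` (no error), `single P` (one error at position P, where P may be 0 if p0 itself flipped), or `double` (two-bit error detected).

double

s1: b1⊕b3⊕b5⊕b7⊕b9⊕b11⊕b13⊕b15 = 1⊕0⊕1⊕0⊕1⊕0⊕0⊕0 = 1
s2: b2⊕b3⊕b6⊕b7⊕b10⊕b11⊕b14⊕b15 = 1⊕0⊕0⊕0⊕0⊕0⊕1⊕0 = 0
s4: b4⊕b5⊕b6⊕b7⊕b12⊕b13⊕b14⊕b15 = 1⊕1⊕0⊕0⊕1⊕0⊕1⊕0 = 0
s8: b8⊕b9⊕b10⊕b11⊕b12⊕b13⊕b14⊕b15 = 1⊕1⊕0⊕0⊕1⊕0⊕1⊕0 = 0
Syndrome (s8...s1) = 0001 → position 1.
Overall parity (XOR of all 16 bits, including p0): 0⊕1⊕1⊕0⊕1⊕1⊕0⊕0⊕1⊕1⊕0⊕0⊕1⊕0⊕1⊕0 = 0
Overall=0, syndrome position=1 → double-bit error detected (uncorrectable).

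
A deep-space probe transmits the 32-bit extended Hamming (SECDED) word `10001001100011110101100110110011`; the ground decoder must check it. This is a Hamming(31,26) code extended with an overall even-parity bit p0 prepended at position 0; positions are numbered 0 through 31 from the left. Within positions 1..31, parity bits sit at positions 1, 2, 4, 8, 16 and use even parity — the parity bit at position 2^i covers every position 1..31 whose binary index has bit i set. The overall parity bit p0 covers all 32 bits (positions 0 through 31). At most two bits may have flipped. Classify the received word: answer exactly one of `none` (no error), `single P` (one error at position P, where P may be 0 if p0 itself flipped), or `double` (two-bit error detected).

single 18

s1: b1⊕b3⊕b5⊕b7⊕b9⊕b11⊕b13⊕b15⊕b17⊕b19⊕b21⊕b23⊕b25⊕b27⊕b29⊕b31 = 0⊕0⊕0⊕1⊕0⊕0⊕1⊕1⊕1⊕1⊕0⊕1⊕0⊕1⊕0⊕1 = 0
s2: b2⊕b3⊕b6⊕b7⊕b10⊕b11⊕b14⊕b15⊕b18⊕b19⊕b22⊕b23⊕b26⊕b27⊕b30⊕b31 = 0⊕0⊕0⊕1⊕0⊕0⊕1⊕1⊕0⊕1⊕0⊕1⊕1⊕1⊕1⊕1 = 1
s4: b4⊕b5⊕b6⊕b7⊕b12⊕b13⊕b14⊕b15⊕b20⊕b21⊕b22⊕b23⊕b28⊕b29⊕b30⊕b31 = 1⊕0⊕0⊕1⊕1⊕1⊕1⊕1⊕1⊕0⊕0⊕1⊕0⊕0⊕1⊕1 = 0
s8: b8⊕b9⊕b10⊕b11⊕b12⊕b13⊕b14⊕b15⊕b24⊕b25⊕b26⊕b27⊕b28⊕b29⊕b30⊕b31 = 1⊕0⊕0⊕0⊕1⊕1⊕1⊕1⊕1⊕0⊕1⊕1⊕0⊕0⊕1⊕1 = 0
s16: b16⊕b17⊕b18⊕b19⊕b20⊕b21⊕b22⊕b23⊕b24⊕b25⊕b26⊕b27⊕b28⊕b29⊕b30⊕b31 = 0⊕1⊕0⊕1⊕1⊕0⊕0⊕1⊕1⊕0⊕1⊕1⊕0⊕0⊕1⊕1 = 1
Syndrome (s16...s1) = 10010 → position 18.
Overall parity (XOR of all 32 bits, including p0): 1⊕0⊕0⊕0⊕1⊕0⊕0⊕1⊕1⊕0⊕0⊕0⊕1⊕1⊕1⊕1⊕0⊕1⊕0⊕1⊕1⊕0⊕0⊕1⊕1⊕0⊕1⊕1⊕0⊕0⊕1⊕1 = 1
Overall=1, syndrome position=18 → single-bit error at position 18.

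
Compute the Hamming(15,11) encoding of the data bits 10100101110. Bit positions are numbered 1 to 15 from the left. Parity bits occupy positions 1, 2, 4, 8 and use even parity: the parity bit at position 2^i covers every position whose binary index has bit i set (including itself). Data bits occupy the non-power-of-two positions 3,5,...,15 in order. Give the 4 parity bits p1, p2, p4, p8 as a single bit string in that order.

Place data bits at non-power-of-two positions: b3=1, b5=0, b6=1, b7=0, b9=0, b10=1, b11=0, b12=1, b13=1, b14=1, b15=0.
p1 = XOR of data positions {3,5,7,9,11,13,15} = 1⊕0⊕0⊕0⊕0⊕1⊕0 = 0
p2 = XOR of data positions {3,6,7,10,11,14,15} = 1⊕1⊕0⊕1⊕0⊕1⊕0 = 0
p4 = XOR of data positions {5,6,7,12,13,14,15} = 0⊕1⊕0⊕1⊕1⊕1⊕0 = 0
p8 = XOR of data positions {9,10,11,12,13,14,15} = 0⊕1⊕0⊕1⊕1⊕1⊕0 = 0
Parity bits p1,p2,p4,p8 = 0000

0000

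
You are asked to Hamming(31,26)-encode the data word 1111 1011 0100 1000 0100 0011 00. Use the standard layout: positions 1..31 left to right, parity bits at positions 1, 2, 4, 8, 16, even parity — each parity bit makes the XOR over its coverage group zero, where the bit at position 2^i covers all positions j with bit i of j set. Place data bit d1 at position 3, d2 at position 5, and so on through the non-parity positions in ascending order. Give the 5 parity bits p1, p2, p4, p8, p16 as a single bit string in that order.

Place data bits at non-power-of-two positions: b3=1, b5=1, b6=1, b7=1, b9=1, b10=0, b11=1, b12=1, b13=0, b14=1, b15=0, b17=0, b18=1, b19=0, b20=0, b21=0, b22=0, b23=1, b24=0, b25=0, b26=0, b27=0, b28=1, b29=1, b30=0, b31=0.
p1 = XOR of data positions {3,5,7,9,11,13,15,17,19,21,23,25,27,29,31} = 1⊕1⊕1⊕1⊕1⊕0⊕0⊕0⊕0⊕0⊕1⊕0⊕0⊕1⊕0 = 1
p2 = XOR of data positions {3,6,7,10,11,14,15,18,19,22,23,26,27,30,31} = 1⊕1⊕1⊕0⊕1⊕1⊕0⊕1⊕0⊕0⊕1⊕0⊕0⊕0⊕0 = 1
p4 = XOR of data positions {5,6,7,12,13,14,15,20,21,22,23,28,29,30,31} = 1⊕1⊕1⊕1⊕0⊕1⊕0⊕0⊕0⊕0⊕1⊕1⊕1⊕0⊕0 = 0
p8 = XOR of data positions {9,10,11,12,13,14,15,24,25,26,27,28,29,30,31} = 1⊕0⊕1⊕1⊕0⊕1⊕0⊕0⊕0⊕0⊕0⊕1⊕1⊕0⊕0 = 0
p16 = XOR of data positions {17,18,19,20,21,22,23,24,25,26,27,28,29,30,31} = 0⊕1⊕0⊕0⊕0⊕0⊕1⊕0⊕0⊕0⊕0⊕1⊕1⊕0⊕0 = 0
Parity bits p1,p2,p4,p8,p16 = 11000

11000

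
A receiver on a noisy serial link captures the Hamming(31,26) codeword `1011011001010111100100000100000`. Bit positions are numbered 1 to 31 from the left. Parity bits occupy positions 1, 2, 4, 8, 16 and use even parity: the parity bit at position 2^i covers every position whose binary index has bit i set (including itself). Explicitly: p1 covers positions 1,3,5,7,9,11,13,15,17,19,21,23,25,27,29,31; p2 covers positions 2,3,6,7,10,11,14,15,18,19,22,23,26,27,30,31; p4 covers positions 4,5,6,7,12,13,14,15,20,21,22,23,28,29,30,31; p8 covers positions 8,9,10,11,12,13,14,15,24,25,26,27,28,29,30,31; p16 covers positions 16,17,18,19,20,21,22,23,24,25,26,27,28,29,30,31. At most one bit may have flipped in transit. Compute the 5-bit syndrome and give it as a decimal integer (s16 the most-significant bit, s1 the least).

15

s1: b1⊕b3⊕b5⊕b7⊕b9⊕b11⊕b13⊕b15⊕b17⊕b19⊕b21⊕b23⊕b25⊕b27⊕b29⊕b31 = 1⊕1⊕0⊕1⊕0⊕0⊕0⊕1⊕1⊕0⊕0⊕0⊕0⊕0⊕0⊕0 = 1
s2: b2⊕b3⊕b6⊕b7⊕b10⊕b11⊕b14⊕b15⊕b18⊕b19⊕b22⊕b23⊕b26⊕b27⊕b30⊕b31 = 0⊕1⊕1⊕1⊕1⊕0⊕1⊕1⊕0⊕0⊕0⊕0⊕1⊕0⊕0⊕0 = 1
s4: b4⊕b5⊕b6⊕b7⊕b12⊕b13⊕b14⊕b15⊕b20⊕b21⊕b22⊕b23⊕b28⊕b29⊕b30⊕b31 = 1⊕0⊕1⊕1⊕1⊕0⊕1⊕1⊕1⊕0⊕0⊕0⊕0⊕0⊕0⊕0 = 1
s8: b8⊕b9⊕b10⊕b11⊕b12⊕b13⊕b14⊕b15⊕b24⊕b25⊕b26⊕b27⊕b28⊕b29⊕b30⊕b31 = 0⊕0⊕1⊕0⊕1⊕0⊕1⊕1⊕0⊕0⊕1⊕0⊕0⊕0⊕0⊕0 = 1
s16: b16⊕b17⊕b18⊕b19⊕b20⊕b21⊕b22⊕b23⊕b24⊕b25⊕b26⊕b27⊕b28⊕b29⊕b30⊕b31 = 1⊕1⊕0⊕0⊕1⊕0⊕0⊕0⊕0⊕0⊕1⊕0⊕0⊕0⊕0⊕0 = 0
Syndrome (s16...s1) = 01111 → position 15.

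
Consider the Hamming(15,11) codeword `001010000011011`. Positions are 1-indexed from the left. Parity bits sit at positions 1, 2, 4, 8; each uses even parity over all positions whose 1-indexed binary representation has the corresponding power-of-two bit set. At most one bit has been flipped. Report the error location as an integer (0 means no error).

0

s1: b1⊕b3⊕b5⊕b7⊕b9⊕b11⊕b13⊕b15 = 0⊕1⊕1⊕0⊕0⊕1⊕0⊕1 = 0
s2: b2⊕b3⊕b6⊕b7⊕b10⊕b11⊕b14⊕b15 = 0⊕1⊕0⊕0⊕0⊕1⊕1⊕1 = 0
s4: b4⊕b5⊕b6⊕b7⊕b12⊕b13⊕b14⊕b15 = 0⊕1⊕0⊕0⊕1⊕0⊕1⊕1 = 0
s8: b8⊕b9⊕b10⊕b11⊕b12⊕b13⊕b14⊕b15 = 0⊕0⊕0⊕1⊕1⊕0⊕1⊕1 = 0
Syndrome (s8...s1) = 0000 → position 0 (no error).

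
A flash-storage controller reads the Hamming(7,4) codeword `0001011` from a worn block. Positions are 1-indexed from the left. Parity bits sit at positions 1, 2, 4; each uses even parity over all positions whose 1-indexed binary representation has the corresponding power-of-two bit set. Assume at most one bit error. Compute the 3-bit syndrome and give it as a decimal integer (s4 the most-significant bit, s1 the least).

5

s1: b1⊕b3⊕b5⊕b7 = 0⊕0⊕0⊕1 = 1
s2: b2⊕b3⊕b6⊕b7 = 0⊕0⊕1⊕1 = 0
s4: b4⊕b5⊕b6⊕b7 = 1⊕0⊕1⊕1 = 1
Syndrome (s4...s1) = 101 → position 5.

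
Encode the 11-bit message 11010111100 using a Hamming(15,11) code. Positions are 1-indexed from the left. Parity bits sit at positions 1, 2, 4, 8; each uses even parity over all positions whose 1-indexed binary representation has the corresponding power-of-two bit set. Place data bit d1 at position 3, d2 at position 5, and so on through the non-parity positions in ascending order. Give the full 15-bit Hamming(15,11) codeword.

101010100111100

Place data bits at non-power-of-two positions: b3=1, b5=1, b6=0, b7=1, b9=0, b10=1, b11=1, b12=1, b13=1, b14=0, b15=0.
p1 = XOR of data positions {3,5,7,9,11,13,15} = 1⊕1⊕1⊕0⊕1⊕1⊕0 = 1
p2 = XOR of data positions {3,6,7,10,11,14,15} = 1⊕0⊕1⊕1⊕1⊕0⊕0 = 0
p4 = XOR of data positions {5,6,7,12,13,14,15} = 1⊕0⊕1⊕1⊕1⊕0⊕0 = 0
p8 = XOR of data positions {9,10,11,12,13,14,15} = 0⊕1⊕1⊕1⊕1⊕0⊕0 = 0
Codeword b1..b15 = 101010100111100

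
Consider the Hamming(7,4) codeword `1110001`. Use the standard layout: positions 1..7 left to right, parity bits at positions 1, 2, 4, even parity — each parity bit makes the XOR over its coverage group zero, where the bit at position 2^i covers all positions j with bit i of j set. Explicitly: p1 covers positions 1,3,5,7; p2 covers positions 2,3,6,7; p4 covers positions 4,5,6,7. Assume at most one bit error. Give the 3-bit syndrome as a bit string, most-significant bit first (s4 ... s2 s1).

s1: b1⊕b3⊕b5⊕b7 = 1⊕1⊕0⊕1 = 1
s2: b2⊕b3⊕b6⊕b7 = 1⊕1⊕0⊕1 = 1
s4: b4⊕b5⊕b6⊕b7 = 0⊕0⊕0⊕1 = 1
Syndrome (s4...s1) = 111 → position 7.

111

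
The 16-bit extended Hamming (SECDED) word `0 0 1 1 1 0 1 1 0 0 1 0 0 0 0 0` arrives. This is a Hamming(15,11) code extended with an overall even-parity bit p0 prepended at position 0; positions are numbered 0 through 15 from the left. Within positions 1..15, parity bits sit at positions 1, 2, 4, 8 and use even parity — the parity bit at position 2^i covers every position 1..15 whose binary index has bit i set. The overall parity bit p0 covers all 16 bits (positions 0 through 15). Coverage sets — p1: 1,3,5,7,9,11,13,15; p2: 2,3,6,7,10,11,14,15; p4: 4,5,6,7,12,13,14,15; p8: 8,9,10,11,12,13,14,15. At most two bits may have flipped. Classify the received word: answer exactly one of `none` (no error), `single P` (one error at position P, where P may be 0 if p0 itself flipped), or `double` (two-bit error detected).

double

s1: b1⊕b3⊕b5⊕b7⊕b9⊕b11⊕b13⊕b15 = 0⊕1⊕0⊕1⊕0⊕0⊕0⊕0 = 0
s2: b2⊕b3⊕b6⊕b7⊕b10⊕b11⊕b14⊕b15 = 1⊕1⊕1⊕1⊕1⊕0⊕0⊕0 = 1
s4: b4⊕b5⊕b6⊕b7⊕b12⊕b13⊕b14⊕b15 = 1⊕0⊕1⊕1⊕0⊕0⊕0⊕0 = 1
s8: b8⊕b9⊕b10⊕b11⊕b12⊕b13⊕b14⊕b15 = 0⊕0⊕1⊕0⊕0⊕0⊕0⊕0 = 1
Syndrome (s8...s1) = 1110 → position 14.
Overall parity (XOR of all 16 bits, including p0): 0⊕0⊕1⊕1⊕1⊕0⊕1⊕1⊕0⊕0⊕1⊕0⊕0⊕0⊕0⊕0 = 0
Overall=0, syndrome position=14 → double-bit error detected (uncorrectable).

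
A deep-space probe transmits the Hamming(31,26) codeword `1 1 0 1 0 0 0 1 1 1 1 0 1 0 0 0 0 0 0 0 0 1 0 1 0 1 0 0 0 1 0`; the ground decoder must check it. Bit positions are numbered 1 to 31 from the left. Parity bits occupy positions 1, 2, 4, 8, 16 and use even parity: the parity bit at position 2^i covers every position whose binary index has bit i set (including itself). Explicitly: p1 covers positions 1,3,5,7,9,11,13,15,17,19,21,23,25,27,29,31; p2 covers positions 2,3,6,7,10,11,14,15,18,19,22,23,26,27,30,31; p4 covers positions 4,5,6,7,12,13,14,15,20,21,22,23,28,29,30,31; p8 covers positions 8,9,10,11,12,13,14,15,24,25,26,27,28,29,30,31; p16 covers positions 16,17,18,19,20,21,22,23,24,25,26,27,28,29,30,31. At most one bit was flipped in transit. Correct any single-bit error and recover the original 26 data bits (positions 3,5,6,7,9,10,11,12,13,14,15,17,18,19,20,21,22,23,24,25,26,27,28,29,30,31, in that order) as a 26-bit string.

s1: b1⊕b3⊕b5⊕b7⊕b9⊕b11⊕b13⊕b15⊕b17⊕b19⊕b21⊕b23⊕b25⊕b27⊕b29⊕b31 = 1⊕0⊕0⊕0⊕1⊕1⊕1⊕0⊕0⊕0⊕0⊕0⊕0⊕0⊕0⊕0 = 0
s2: b2⊕b3⊕b6⊕b7⊕b10⊕b11⊕b14⊕b15⊕b18⊕b19⊕b22⊕b23⊕b26⊕b27⊕b30⊕b31 = 1⊕0⊕0⊕0⊕1⊕1⊕0⊕0⊕0⊕0⊕1⊕0⊕1⊕0⊕1⊕0 = 0
s4: b4⊕b5⊕b6⊕b7⊕b12⊕b13⊕b14⊕b15⊕b20⊕b21⊕b22⊕b23⊕b28⊕b29⊕b30⊕b31 = 1⊕0⊕0⊕0⊕0⊕1⊕0⊕0⊕0⊕0⊕1⊕0⊕0⊕0⊕1⊕0 = 0
s8: b8⊕b9⊕b10⊕b11⊕b12⊕b13⊕b14⊕b15⊕b24⊕b25⊕b26⊕b27⊕b28⊕b29⊕b30⊕b31 = 1⊕1⊕1⊕1⊕0⊕1⊕0⊕0⊕1⊕0⊕1⊕0⊕0⊕0⊕1⊕0 = 0
s16: b16⊕b17⊕b18⊕b19⊕b20⊕b21⊕b22⊕b23⊕b24⊕b25⊕b26⊕b27⊕b28⊕b29⊕b30⊕b31 = 0⊕0⊕0⊕0⊕0⊕0⊕1⊕0⊕1⊕0⊕1⊕0⊕0⊕0⊕1⊕0 = 0
Syndrome (s16...s1) = 00000 → position 0 (no error).
No correction needed.
Data bits at positions 3,5,6,7,9,10,11,12,13,14,15,17,18,19,20,21,22,23,24,25,26,27,28,29,30,31: 00001110100000001010100010

00001110100000001010100010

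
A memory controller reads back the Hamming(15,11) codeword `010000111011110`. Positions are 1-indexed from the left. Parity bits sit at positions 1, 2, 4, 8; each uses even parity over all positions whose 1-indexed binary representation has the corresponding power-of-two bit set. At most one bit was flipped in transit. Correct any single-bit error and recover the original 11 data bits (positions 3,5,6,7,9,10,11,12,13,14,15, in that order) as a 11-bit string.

00011011110

s1: b1⊕b3⊕b5⊕b7⊕b9⊕b11⊕b13⊕b15 = 0⊕0⊕0⊕1⊕1⊕1⊕1⊕0 = 0
s2: b2⊕b3⊕b6⊕b7⊕b10⊕b11⊕b14⊕b15 = 1⊕0⊕0⊕1⊕0⊕1⊕1⊕0 = 0
s4: b4⊕b5⊕b6⊕b7⊕b12⊕b13⊕b14⊕b15 = 0⊕0⊕0⊕1⊕1⊕1⊕1⊕0 = 0
s8: b8⊕b9⊕b10⊕b11⊕b12⊕b13⊕b14⊕b15 = 1⊕1⊕0⊕1⊕1⊕1⊕1⊕0 = 0
Syndrome (s8...s1) = 0000 → position 0 (no error).
No correction needed.
Data bits at positions 3,5,6,7,9,10,11,12,13,14,15: 00011011110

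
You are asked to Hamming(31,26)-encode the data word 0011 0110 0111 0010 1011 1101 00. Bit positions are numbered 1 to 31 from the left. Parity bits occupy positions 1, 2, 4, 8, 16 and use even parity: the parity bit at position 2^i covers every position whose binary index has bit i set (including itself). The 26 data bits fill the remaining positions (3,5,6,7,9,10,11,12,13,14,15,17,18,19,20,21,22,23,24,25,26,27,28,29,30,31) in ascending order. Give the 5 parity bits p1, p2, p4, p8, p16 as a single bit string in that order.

Place data bits at non-power-of-two positions: b3=0, b5=0, b6=1, b7=1, b9=0, b10=1, b11=1, b12=0, b13=0, b14=1, b15=1, b17=1, b18=0, b19=0, b20=1, b21=0, b22=1, b23=0, b24=1, b25=1, b26=1, b27=1, b28=0, b29=1, b30=0, b31=0.
p1 = XOR of data positions {3,5,7,9,11,13,15,17,19,21,23,25,27,29,31} = 0⊕0⊕1⊕0⊕1⊕0⊕1⊕1⊕0⊕0⊕0⊕1⊕1⊕1⊕0 = 1
p2 = XOR of data positions {3,6,7,10,11,14,15,18,19,22,23,26,27,30,31} = 0⊕1⊕1⊕1⊕1⊕1⊕1⊕0⊕0⊕1⊕0⊕1⊕1⊕0⊕0 = 1
p4 = XOR of data positions {5,6,7,12,13,14,15,20,21,22,23,28,29,30,31} = 0⊕1⊕1⊕0⊕0⊕1⊕1⊕1⊕0⊕1⊕0⊕0⊕1⊕0⊕0 = 1
p8 = XOR of data positions {9,10,11,12,13,14,15,24,25,26,27,28,29,30,31} = 0⊕1⊕1⊕0⊕0⊕1⊕1⊕1⊕1⊕1⊕1⊕0⊕1⊕0⊕0 = 1
p16 = XOR of data positions {17,18,19,20,21,22,23,24,25,26,27,28,29,30,31} = 1⊕0⊕0⊕1⊕0⊕1⊕0⊕1⊕1⊕1⊕1⊕0⊕1⊕0⊕0 = 0
Parity bits p1,p2,p4,p8,p16 = 11110

11110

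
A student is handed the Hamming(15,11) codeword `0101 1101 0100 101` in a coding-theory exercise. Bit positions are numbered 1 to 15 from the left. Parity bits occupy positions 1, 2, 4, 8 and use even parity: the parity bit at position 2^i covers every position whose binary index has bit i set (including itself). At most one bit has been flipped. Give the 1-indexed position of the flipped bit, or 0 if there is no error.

5

s1: b1⊕b3⊕b5⊕b7⊕b9⊕b11⊕b13⊕b15 = 0⊕0⊕1⊕0⊕0⊕0⊕1⊕1 = 1
s2: b2⊕b3⊕b6⊕b7⊕b10⊕b11⊕b14⊕b15 = 1⊕0⊕1⊕0⊕1⊕0⊕0⊕1 = 0
s4: b4⊕b5⊕b6⊕b7⊕b12⊕b13⊕b14⊕b15 = 1⊕1⊕1⊕0⊕0⊕1⊕0⊕1 = 1
s8: b8⊕b9⊕b10⊕b11⊕b12⊕b13⊕b14⊕b15 = 1⊕0⊕1⊕0⊕0⊕1⊕0⊕1 = 0
Syndrome (s8...s1) = 0101 → position 5.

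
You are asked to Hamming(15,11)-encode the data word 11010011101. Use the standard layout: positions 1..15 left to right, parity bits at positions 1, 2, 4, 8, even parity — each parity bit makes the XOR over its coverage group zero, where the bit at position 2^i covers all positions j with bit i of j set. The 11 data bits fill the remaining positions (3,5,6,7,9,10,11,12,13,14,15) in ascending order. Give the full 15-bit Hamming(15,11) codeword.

Place data bits at non-power-of-two positions: b3=1, b5=1, b6=0, b7=1, b9=0, b10=0, b11=1, b12=1, b13=1, b14=0, b15=1.
p1 = XOR of data positions {3,5,7,9,11,13,15} = 1⊕1⊕1⊕0⊕1⊕1⊕1 = 0
p2 = XOR of data positions {3,6,7,10,11,14,15} = 1⊕0⊕1⊕0⊕1⊕0⊕1 = 0
p4 = XOR of data positions {5,6,7,12,13,14,15} = 1⊕0⊕1⊕1⊕1⊕0⊕1 = 1
p8 = XOR of data positions {9,10,11,12,13,14,15} = 0⊕0⊕1⊕1⊕1⊕0⊕1 = 0
Codeword b1..b15 = 001110100011101

001110100011101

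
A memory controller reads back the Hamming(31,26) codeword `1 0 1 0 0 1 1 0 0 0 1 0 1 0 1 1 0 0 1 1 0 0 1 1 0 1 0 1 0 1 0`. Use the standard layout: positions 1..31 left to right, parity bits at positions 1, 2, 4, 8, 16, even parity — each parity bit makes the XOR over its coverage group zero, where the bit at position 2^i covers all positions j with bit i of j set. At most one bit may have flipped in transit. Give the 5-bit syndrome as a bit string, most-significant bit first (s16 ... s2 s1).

01010

s1: b1⊕b3⊕b5⊕b7⊕b9⊕b11⊕b13⊕b15⊕b17⊕b19⊕b21⊕b23⊕b25⊕b27⊕b29⊕b31 = 1⊕1⊕0⊕1⊕0⊕1⊕1⊕1⊕0⊕1⊕0⊕1⊕0⊕0⊕0⊕0 = 0
s2: b2⊕b3⊕b6⊕b7⊕b10⊕b11⊕b14⊕b15⊕b18⊕b19⊕b22⊕b23⊕b26⊕b27⊕b30⊕b31 = 0⊕1⊕1⊕1⊕0⊕1⊕0⊕1⊕0⊕1⊕0⊕1⊕1⊕0⊕1⊕0 = 1
s4: b4⊕b5⊕b6⊕b7⊕b12⊕b13⊕b14⊕b15⊕b20⊕b21⊕b22⊕b23⊕b28⊕b29⊕b30⊕b31 = 0⊕0⊕1⊕1⊕0⊕1⊕0⊕1⊕1⊕0⊕0⊕1⊕1⊕0⊕1⊕0 = 0
s8: b8⊕b9⊕b10⊕b11⊕b12⊕b13⊕b14⊕b15⊕b24⊕b25⊕b26⊕b27⊕b28⊕b29⊕b30⊕b31 = 0⊕0⊕0⊕1⊕0⊕1⊕0⊕1⊕1⊕0⊕1⊕0⊕1⊕0⊕1⊕0 = 1
s16: b16⊕b17⊕b18⊕b19⊕b20⊕b21⊕b22⊕b23⊕b24⊕b25⊕b26⊕b27⊕b28⊕b29⊕b30⊕b31 = 1⊕0⊕0⊕1⊕1⊕0⊕0⊕1⊕1⊕0⊕1⊕0⊕1⊕0⊕1⊕0 = 0
Syndrome (s16...s1) = 01010 → position 10.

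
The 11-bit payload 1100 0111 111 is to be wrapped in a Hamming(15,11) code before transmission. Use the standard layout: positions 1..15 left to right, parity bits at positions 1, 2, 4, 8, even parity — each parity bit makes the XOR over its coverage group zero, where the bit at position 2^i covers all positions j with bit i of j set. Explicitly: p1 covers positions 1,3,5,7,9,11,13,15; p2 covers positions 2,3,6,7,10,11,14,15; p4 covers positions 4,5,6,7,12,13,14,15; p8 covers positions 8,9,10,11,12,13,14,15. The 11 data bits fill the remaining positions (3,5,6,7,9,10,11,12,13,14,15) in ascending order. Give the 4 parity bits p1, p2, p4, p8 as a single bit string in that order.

1110

Place data bits at non-power-of-two positions: b3=1, b5=1, b6=0, b7=0, b9=0, b10=1, b11=1, b12=1, b13=1, b14=1, b15=1.
p1 = XOR of data positions {3,5,7,9,11,13,15} = 1⊕1⊕0⊕0⊕1⊕1⊕1 = 1
p2 = XOR of data positions {3,6,7,10,11,14,15} = 1⊕0⊕0⊕1⊕1⊕1⊕1 = 1
p4 = XOR of data positions {5,6,7,12,13,14,15} = 1⊕0⊕0⊕1⊕1⊕1⊕1 = 1
p8 = XOR of data positions {9,10,11,12,13,14,15} = 0⊕1⊕1⊕1⊕1⊕1⊕1 = 0
Parity bits p1,p2,p4,p8 = 1110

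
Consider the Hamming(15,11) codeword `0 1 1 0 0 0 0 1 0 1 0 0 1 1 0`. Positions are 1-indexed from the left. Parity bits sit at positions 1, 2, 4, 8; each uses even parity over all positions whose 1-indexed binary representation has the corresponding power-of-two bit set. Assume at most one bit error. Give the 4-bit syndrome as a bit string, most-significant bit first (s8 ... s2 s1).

0000

s1: b1⊕b3⊕b5⊕b7⊕b9⊕b11⊕b13⊕b15 = 0⊕1⊕0⊕0⊕0⊕0⊕1⊕0 = 0
s2: b2⊕b3⊕b6⊕b7⊕b10⊕b11⊕b14⊕b15 = 1⊕1⊕0⊕0⊕1⊕0⊕1⊕0 = 0
s4: b4⊕b5⊕b6⊕b7⊕b12⊕b13⊕b14⊕b15 = 0⊕0⊕0⊕0⊕0⊕1⊕1⊕0 = 0
s8: b8⊕b9⊕b10⊕b11⊕b12⊕b13⊕b14⊕b15 = 1⊕0⊕1⊕0⊕0⊕1⊕1⊕0 = 0
Syndrome (s8...s1) = 0000 → position 0 (no error).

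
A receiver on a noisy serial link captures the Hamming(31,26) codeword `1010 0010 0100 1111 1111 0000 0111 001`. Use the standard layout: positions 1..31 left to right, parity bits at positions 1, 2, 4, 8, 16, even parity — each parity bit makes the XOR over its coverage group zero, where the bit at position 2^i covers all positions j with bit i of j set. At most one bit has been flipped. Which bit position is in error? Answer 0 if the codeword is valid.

s1: b1⊕b3⊕b5⊕b7⊕b9⊕b11⊕b13⊕b15⊕b17⊕b19⊕b21⊕b23⊕b25⊕b27⊕b29⊕b31 = 1⊕1⊕0⊕1⊕0⊕0⊕1⊕1⊕1⊕1⊕0⊕0⊕0⊕1⊕0⊕1 = 1
s2: b2⊕b3⊕b6⊕b7⊕b10⊕b11⊕b14⊕b15⊕b18⊕b19⊕b22⊕b23⊕b26⊕b27⊕b30⊕b31 = 0⊕1⊕0⊕1⊕1⊕0⊕1⊕1⊕1⊕1⊕0⊕0⊕1⊕1⊕0⊕1 = 0
s4: b4⊕b5⊕b6⊕b7⊕b12⊕b13⊕b14⊕b15⊕b20⊕b21⊕b22⊕b23⊕b28⊕b29⊕b30⊕b31 = 0⊕0⊕0⊕1⊕0⊕1⊕1⊕1⊕1⊕0⊕0⊕0⊕1⊕0⊕0⊕1 = 1
s8: b8⊕b9⊕b10⊕b11⊕b12⊕b13⊕b14⊕b15⊕b24⊕b25⊕b26⊕b27⊕b28⊕b29⊕b30⊕b31 = 0⊕0⊕1⊕0⊕0⊕1⊕1⊕1⊕0⊕0⊕1⊕1⊕1⊕0⊕0⊕1 = 0
s16: b16⊕b17⊕b18⊕b19⊕b20⊕b21⊕b22⊕b23⊕b24⊕b25⊕b26⊕b27⊕b28⊕b29⊕b30⊕b31 = 1⊕1⊕1⊕1⊕1⊕0⊕0⊕0⊕0⊕0⊕1⊕1⊕1⊕0⊕0⊕1 = 1
Syndrome (s16...s1) = 10101 → position 21.

21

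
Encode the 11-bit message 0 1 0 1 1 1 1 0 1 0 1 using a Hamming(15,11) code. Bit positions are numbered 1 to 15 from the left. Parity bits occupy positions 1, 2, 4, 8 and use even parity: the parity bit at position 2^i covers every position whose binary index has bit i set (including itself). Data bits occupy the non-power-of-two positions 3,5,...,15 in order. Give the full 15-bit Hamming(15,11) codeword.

000010111110101

Place data bits at non-power-of-two positions: b3=0, b5=1, b6=0, b7=1, b9=1, b10=1, b11=1, b12=0, b13=1, b14=0, b15=1.
p1 = XOR of data positions {3,5,7,9,11,13,15} = 0⊕1⊕1⊕1⊕1⊕1⊕1 = 0
p2 = XOR of data positions {3,6,7,10,11,14,15} = 0⊕0⊕1⊕1⊕1⊕0⊕1 = 0
p4 = XOR of data positions {5,6,7,12,13,14,15} = 1⊕0⊕1⊕0⊕1⊕0⊕1 = 0
p8 = XOR of data positions {9,10,11,12,13,14,15} = 1⊕1⊕1⊕0⊕1⊕0⊕1 = 1
Codeword b1..b15 = 000010111110101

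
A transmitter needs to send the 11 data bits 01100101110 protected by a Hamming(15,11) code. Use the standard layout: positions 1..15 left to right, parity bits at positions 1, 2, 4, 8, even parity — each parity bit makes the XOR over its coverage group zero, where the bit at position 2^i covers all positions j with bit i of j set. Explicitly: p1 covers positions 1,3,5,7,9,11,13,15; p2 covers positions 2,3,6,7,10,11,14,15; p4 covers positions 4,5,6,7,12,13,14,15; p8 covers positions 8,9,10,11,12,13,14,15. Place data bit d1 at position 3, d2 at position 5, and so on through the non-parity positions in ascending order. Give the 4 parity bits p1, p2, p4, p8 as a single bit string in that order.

Place data bits at non-power-of-two positions: b3=0, b5=1, b6=1, b7=0, b9=0, b10=1, b11=0, b12=1, b13=1, b14=1, b15=0.
p1 = XOR of data positions {3,5,7,9,11,13,15} = 0⊕1⊕0⊕0⊕0⊕1⊕0 = 0
p2 = XOR of data positions {3,6,7,10,11,14,15} = 0⊕1⊕0⊕1⊕0⊕1⊕0 = 1
p4 = XOR of data positions {5,6,7,12,13,14,15} = 1⊕1⊕0⊕1⊕1⊕1⊕0 = 1
p8 = XOR of data positions {9,10,11,12,13,14,15} = 0⊕1⊕0⊕1⊕1⊕1⊕0 = 0
Parity bits p1,p2,p4,p8 = 0110

0110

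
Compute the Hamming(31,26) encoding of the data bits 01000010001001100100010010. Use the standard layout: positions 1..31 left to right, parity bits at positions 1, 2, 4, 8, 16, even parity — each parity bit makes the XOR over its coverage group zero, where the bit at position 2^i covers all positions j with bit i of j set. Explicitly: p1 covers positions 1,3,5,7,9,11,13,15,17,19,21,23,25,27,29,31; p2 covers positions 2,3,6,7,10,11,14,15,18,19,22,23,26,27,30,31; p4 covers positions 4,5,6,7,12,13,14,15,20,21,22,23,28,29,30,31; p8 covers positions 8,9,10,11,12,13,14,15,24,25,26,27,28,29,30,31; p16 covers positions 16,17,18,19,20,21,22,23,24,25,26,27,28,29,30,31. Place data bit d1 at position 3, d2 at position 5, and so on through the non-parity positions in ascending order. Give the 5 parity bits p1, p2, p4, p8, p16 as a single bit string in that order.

Place data bits at non-power-of-two positions: b3=0, b5=1, b6=0, b7=0, b9=0, b10=0, b11=1, b12=0, b13=0, b14=0, b15=1, b17=0, b18=0, b19=1, b20=1, b21=0, b22=0, b23=1, b24=0, b25=0, b26=0, b27=1, b28=0, b29=0, b30=1, b31=0.
p1 = XOR of data positions {3,5,7,9,11,13,15,17,19,21,23,25,27,29,31} = 0⊕1⊕0⊕0⊕1⊕0⊕1⊕0⊕1⊕0⊕1⊕0⊕1⊕0⊕0 = 0
p2 = XOR of data positions {3,6,7,10,11,14,15,18,19,22,23,26,27,30,31} = 0⊕0⊕0⊕0⊕1⊕0⊕1⊕0⊕1⊕0⊕1⊕0⊕1⊕1⊕0 = 0
p4 = XOR of data positions {5,6,7,12,13,14,15,20,21,22,23,28,29,30,31} = 1⊕0⊕0⊕0⊕0⊕0⊕1⊕1⊕0⊕0⊕1⊕0⊕0⊕1⊕0 = 1
p8 = XOR of data positions {9,10,11,12,13,14,15,24,25,26,27,28,29,30,31} = 0⊕0⊕1⊕0⊕0⊕0⊕1⊕0⊕0⊕0⊕1⊕0⊕0⊕1⊕0 = 0
p16 = XOR of data positions {17,18,19,20,21,22,23,24,25,26,27,28,29,30,31} = 0⊕0⊕1⊕1⊕0⊕0⊕1⊕0⊕0⊕0⊕1⊕0⊕0⊕1⊕0 = 1
Parity bits p1,p2,p4,p8,p16 = 00101

00101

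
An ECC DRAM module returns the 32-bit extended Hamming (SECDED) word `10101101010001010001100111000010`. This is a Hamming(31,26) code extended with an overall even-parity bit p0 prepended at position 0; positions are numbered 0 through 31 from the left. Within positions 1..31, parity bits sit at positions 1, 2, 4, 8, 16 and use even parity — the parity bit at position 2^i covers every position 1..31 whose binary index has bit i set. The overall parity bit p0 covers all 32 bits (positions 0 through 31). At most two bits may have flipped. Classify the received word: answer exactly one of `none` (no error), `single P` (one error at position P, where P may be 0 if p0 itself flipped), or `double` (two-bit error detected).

s1: b1⊕b3⊕b5⊕b7⊕b9⊕b11⊕b13⊕b15⊕b17⊕b19⊕b21⊕b23⊕b25⊕b27⊕b29⊕b31 = 0⊕0⊕1⊕1⊕1⊕0⊕1⊕1⊕0⊕1⊕0⊕1⊕1⊕0⊕0⊕0 = 0
s2: b2⊕b3⊕b6⊕b7⊕b10⊕b11⊕b14⊕b15⊕b18⊕b19⊕b22⊕b23⊕b26⊕b27⊕b30⊕b31 = 1⊕0⊕0⊕1⊕0⊕0⊕0⊕1⊕0⊕1⊕0⊕1⊕0⊕0⊕1⊕0 = 0
s4: b4⊕b5⊕b6⊕b7⊕b12⊕b13⊕b14⊕b15⊕b20⊕b21⊕b22⊕b23⊕b28⊕b29⊕b30⊕b31 = 1⊕1⊕0⊕1⊕0⊕1⊕0⊕1⊕1⊕0⊕0⊕1⊕0⊕0⊕1⊕0 = 0
s8: b8⊕b9⊕b10⊕b11⊕b12⊕b13⊕b14⊕b15⊕b24⊕b25⊕b26⊕b27⊕b28⊕b29⊕b30⊕b31 = 0⊕1⊕0⊕0⊕0⊕1⊕0⊕1⊕1⊕1⊕0⊕0⊕0⊕0⊕1⊕0 = 0
s16: b16⊕b17⊕b18⊕b19⊕b20⊕b21⊕b22⊕b23⊕b24⊕b25⊕b26⊕b27⊕b28⊕b29⊕b30⊕b31 = 0⊕0⊕0⊕1⊕1⊕0⊕0⊕1⊕1⊕1⊕0⊕0⊕0⊕0⊕1⊕0 = 0
Syndrome (s16...s1) = 00000 → position 0 (no error).
Overall parity (XOR of all 32 bits, including p0): 1⊕0⊕1⊕0⊕1⊕1⊕0⊕1⊕0⊕1⊕0⊕0⊕0⊕1⊕0⊕1⊕0⊕0⊕0⊕1⊕1⊕0⊕0⊕1⊕1⊕1⊕0⊕0⊕0⊕0⊕1⊕0 = 0
Overall=0, syndrome position=0 → no error.

none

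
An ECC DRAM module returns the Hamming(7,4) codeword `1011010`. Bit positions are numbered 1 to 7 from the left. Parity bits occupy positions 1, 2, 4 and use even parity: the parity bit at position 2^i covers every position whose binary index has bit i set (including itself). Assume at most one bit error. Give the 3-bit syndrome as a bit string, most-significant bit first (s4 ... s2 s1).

s1: b1⊕b3⊕b5⊕b7 = 1⊕1⊕0⊕0 = 0
s2: b2⊕b3⊕b6⊕b7 = 0⊕1⊕1⊕0 = 0
s4: b4⊕b5⊕b6⊕b7 = 1⊕0⊕1⊕0 = 0
Syndrome (s4...s1) = 000 → position 0 (no error).

000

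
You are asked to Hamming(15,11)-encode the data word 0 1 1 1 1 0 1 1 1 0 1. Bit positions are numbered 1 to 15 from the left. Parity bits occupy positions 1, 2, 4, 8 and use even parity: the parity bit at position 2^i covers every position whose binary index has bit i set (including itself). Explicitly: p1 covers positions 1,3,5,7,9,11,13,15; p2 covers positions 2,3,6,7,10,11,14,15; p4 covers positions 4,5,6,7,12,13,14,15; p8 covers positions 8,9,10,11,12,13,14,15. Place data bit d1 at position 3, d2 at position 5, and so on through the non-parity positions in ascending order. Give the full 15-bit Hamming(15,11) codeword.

000011111011101

Place data bits at non-power-of-two positions: b3=0, b5=1, b6=1, b7=1, b9=1, b10=0, b11=1, b12=1, b13=1, b14=0, b15=1.
p1 = XOR of data positions {3,5,7,9,11,13,15} = 0⊕1⊕1⊕1⊕1⊕1⊕1 = 0
p2 = XOR of data positions {3,6,7,10,11,14,15} = 0⊕1⊕1⊕0⊕1⊕0⊕1 = 0
p4 = XOR of data positions {5,6,7,12,13,14,15} = 1⊕1⊕1⊕1⊕1⊕0⊕1 = 0
p8 = XOR of data positions {9,10,11,12,13,14,15} = 1⊕0⊕1⊕1⊕1⊕0⊕1 = 1
Codeword b1..b15 = 000011111011101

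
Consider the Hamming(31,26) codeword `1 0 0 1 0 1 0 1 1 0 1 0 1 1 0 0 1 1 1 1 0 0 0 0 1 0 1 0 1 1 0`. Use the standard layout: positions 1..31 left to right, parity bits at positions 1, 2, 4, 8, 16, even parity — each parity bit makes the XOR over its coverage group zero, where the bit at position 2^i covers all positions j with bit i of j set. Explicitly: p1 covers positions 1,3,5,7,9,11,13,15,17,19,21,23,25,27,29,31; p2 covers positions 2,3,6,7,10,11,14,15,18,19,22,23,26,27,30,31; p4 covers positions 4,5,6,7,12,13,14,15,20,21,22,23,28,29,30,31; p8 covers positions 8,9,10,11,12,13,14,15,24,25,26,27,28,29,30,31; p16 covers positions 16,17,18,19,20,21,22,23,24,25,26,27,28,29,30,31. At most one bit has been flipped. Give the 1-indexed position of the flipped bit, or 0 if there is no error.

15

s1: b1⊕b3⊕b5⊕b7⊕b9⊕b11⊕b13⊕b15⊕b17⊕b19⊕b21⊕b23⊕b25⊕b27⊕b29⊕b31 = 1⊕0⊕0⊕0⊕1⊕1⊕1⊕0⊕1⊕1⊕0⊕0⊕1⊕1⊕1⊕0 = 1
s2: b2⊕b3⊕b6⊕b7⊕b10⊕b11⊕b14⊕b15⊕b18⊕b19⊕b22⊕b23⊕b26⊕b27⊕b30⊕b31 = 0⊕0⊕1⊕0⊕0⊕1⊕1⊕0⊕1⊕1⊕0⊕0⊕0⊕1⊕1⊕0 = 1
s4: b4⊕b5⊕b6⊕b7⊕b12⊕b13⊕b14⊕b15⊕b20⊕b21⊕b22⊕b23⊕b28⊕b29⊕b30⊕b31 = 1⊕0⊕1⊕0⊕0⊕1⊕1⊕0⊕1⊕0⊕0⊕0⊕0⊕1⊕1⊕0 = 1
s8: b8⊕b9⊕b10⊕b11⊕b12⊕b13⊕b14⊕b15⊕b24⊕b25⊕b26⊕b27⊕b28⊕b29⊕b30⊕b31 = 1⊕1⊕0⊕1⊕0⊕1⊕1⊕0⊕0⊕1⊕0⊕1⊕0⊕1⊕1⊕0 = 1
s16: b16⊕b17⊕b18⊕b19⊕b20⊕b21⊕b22⊕b23⊕b24⊕b25⊕b26⊕b27⊕b28⊕b29⊕b30⊕b31 = 0⊕1⊕1⊕1⊕1⊕0⊕0⊕0⊕0⊕1⊕0⊕1⊕0⊕1⊕1⊕0 = 0
Syndrome (s16...s1) = 01111 → position 15.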